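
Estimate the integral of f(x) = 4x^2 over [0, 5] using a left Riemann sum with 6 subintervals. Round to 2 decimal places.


Left Riemann sum uses left endpoints of each subinterval.
Interval: [0, 5], n = 6
dx = (5 - 0) / 6 = 5/6
Left endpoints: [0, 5/6, 5/3, 5/2, 10/3, 25/6]
f values: [0, 25/9, 100/9, 25, 400/9, 625/9]
Sum = dx * (sum of f values)
= 5/6 * 1375/9
= 6875/54 ≈ 127.31

127.31


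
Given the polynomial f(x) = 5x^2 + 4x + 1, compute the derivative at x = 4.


Differentiate term by term using power and sum rules:
f(x) = 5x^2 + 4x + 1
f'(x) = 10x + 4
Substitute x = 4:
f'(4) = 10 * 4 + 4
= 40 + 4
= 44

44


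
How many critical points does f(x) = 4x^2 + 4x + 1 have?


Find where f'(x) = 0:
f'(x) = 8x + 4
Set f'(x) = 0:
8x + 4 = 0
x = -4 / 8 = -1/2
This is a linear equation in x, so there is exactly one solution.
Number of critical points: 1

1


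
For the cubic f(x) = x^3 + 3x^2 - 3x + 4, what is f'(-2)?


Differentiate f(x) = x^3 + 3x^2 - 3x + 4 term by term:
f'(x) = 3x^2 + 6x - 3
Substitute x = -2:
f'(-2) = 3 * (-2)^2 + 6 * (-2) - 3
= 12 - 12 - 3
= -3

-3


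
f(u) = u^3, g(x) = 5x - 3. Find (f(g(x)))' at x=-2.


Using the chain rule: (f(g(x)))' = f'(g(x)) * g'(x)
First, find g(-2):
g(-2) = 5 * (-2) - 3 = -13
Next, f'(u) = 3u^2
And g'(x) = 5
So f'(g(-2)) * g'(-2)
= 3 * (-13)^2 * 5
= 3 * 169 * 5
= 2535

2535


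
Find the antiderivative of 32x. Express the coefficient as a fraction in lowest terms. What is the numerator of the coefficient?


Apply the power rule for integration:
integral of ax^n dx = a/(n+1) * x^(n+1) + C
integral of 32x dx
= 32/2 * x^2 + C
= 16 * x^2 + C
The coefficient in lowest terms is 16 = 16/1, so its numerator is 16

16


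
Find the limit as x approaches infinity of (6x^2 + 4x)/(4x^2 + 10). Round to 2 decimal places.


For limits at infinity with equal-degree polynomials,
we compare leading coefficients.
Numerator leading term: 6x^2
Denominator leading term: 4x^2
Divide both by x^2:
lim = (6 + 4/x) / (4 + 10/x^2)
As x -> infinity, the 1/x and 1/x^2 terms vanish:
= 6/4 = 3/2 = 1.50

1.50


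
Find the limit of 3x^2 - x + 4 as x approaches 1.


Since polynomials are continuous, we use direct substitution.
lim(x->1) of 3x^2 - x + 4
= 3 * 1^2 - 1 * 1 + 4
= 3 - 1 + 4
= 6

6


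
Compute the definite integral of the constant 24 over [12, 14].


The integral of a constant k over [a, b] equals k * (b - a).
integral from 12 to 14 of 24 dx
= 24 * (14 - 12)
= 24 * 2
= 48

48


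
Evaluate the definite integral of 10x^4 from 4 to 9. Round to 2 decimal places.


Find the antiderivative of 10x^4:
F(x) = 10/5 * x^5
Apply the Fundamental Theorem of Calculus:
F(9) - F(4)
= 10/5 * 9^5 - 10/5 * 4^5
= 10/5 * (59049 - 1024)
= 10/5 * 58025
= 116050 = 116050.00

116050.00


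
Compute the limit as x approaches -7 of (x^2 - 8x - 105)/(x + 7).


Direct substitution gives 0/0, so we factor the numerator.
Factor: (x^2 - 8x - 105) = (x + 7)(x - 15)
Cancel the common factor (x + 7):
(x^2 - 8x - 105)/(x + 7) = (x - 15)
Now substitute x = -7:
= (-7) - (15) = -22

-22


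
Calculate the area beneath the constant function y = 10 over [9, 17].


The area under a constant function y = 10 is a rectangle.
Width = 17 - 9 = 8
Height = 10
Area = width * height
= 8 * 10
= 80

80


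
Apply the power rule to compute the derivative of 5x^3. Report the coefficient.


We apply the power rule: d/dx [ax^n] = a*n * x^(n-1)
d/dx [5x^3]
= 5 * 3 * x^(3-1)
= 15x^2
The coefficient is 15

15


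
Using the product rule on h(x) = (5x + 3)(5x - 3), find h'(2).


Let u(x) = 5x + 3 and v(x) = 5x - 3
u'(x) = 5
v'(x) = 5
Product rule: h'(x) = u'(x)*v(x) + u(x)*v'(x)
= 5 * (5x - 3) + (5x + 3) * 5
At x = 2:
u(2) = 5 * 2 + 3 = 13
v(2) = 5 * 2 - 3 = 7
h'(2) = 5 * 7 + 13 * 5
= 35 + 65
= 100

100


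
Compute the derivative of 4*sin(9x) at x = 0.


Apply the chain rule to differentiate 4*sin(9x):
d/dx [4*sin(9x)]
= 4 * cos(9x) * d/dx(9x)
= 4 * 9 * cos(9x)
= 36 * cos(9x)
Evaluate at x = 0:
= 36 * cos(0)
= 36 * 1
= 36

36


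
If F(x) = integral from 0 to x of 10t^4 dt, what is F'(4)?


By the Fundamental Theorem of Calculus (Part 1):
If F(x) = integral from 0 to x of f(t) dt, then F'(x) = f(x)
Here f(t) = 10t^4
So F'(x) = 10x^4
Evaluate at x = 4:
F'(4) = 10 * 4^4
= 10 * 256
= 2560

2560


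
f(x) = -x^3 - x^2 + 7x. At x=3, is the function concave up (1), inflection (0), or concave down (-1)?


Concavity is determined by the sign of f''(x).
f(x) = -x^3 - x^2 + 7x
f'(x) = -3x^2 - 2x + 7
f''(x) = -6x - 2
f''(3) = -6 * 3 - 2
= -18 - 2
= -20
Since f''(3) < 0, the function is concave down (-1)

-1


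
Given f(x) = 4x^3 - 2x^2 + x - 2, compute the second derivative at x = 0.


First derivative:
f'(x) = 12x^2 - 4x + 1
Second derivative:
f''(x) = 24x - 4
Substitute x = 0:
f''(0) = 24 * 0 - 4
= 0 - 4
= -4

-4


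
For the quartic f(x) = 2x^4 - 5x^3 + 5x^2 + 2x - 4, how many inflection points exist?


Inflection points occur where f''(x) = 0 and concavity changes.
f(x) = 2x^4 - 5x^3 + 5x^2 + 2x - 4
f'(x) = 8x^3 - 15x^2 + 10x + 2
f''(x) = 24x^2 - 30x + 10
This is a quadratic in x. Use the discriminant to count real roots.
Discriminant = (-30)^2 - 4 * 24 * 10
= 900 - 960
= -60
Since discriminant < 0, f''(x) = 0 has no real solutions.
Number of inflection points: 0

0


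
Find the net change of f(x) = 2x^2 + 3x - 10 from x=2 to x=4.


Net change = f(b) - f(a)
f(x) = 2x^2 + 3x - 10
Compute f(4):
f(4) = 2 * 4^2 + 3 * 4 - 10
= 32 + 12 - 10
= 34
Compute f(2):
f(2) = 2 * 2^2 + 3 * 2 - 10
= 8 + 6 - 10
= 4
Net change = 34 - 4 = 30

30


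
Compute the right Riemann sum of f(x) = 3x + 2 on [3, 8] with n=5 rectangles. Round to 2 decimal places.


Right Riemann sum uses right endpoints of each subinterval.
Interval: [3, 8], n = 5
dx = (8 - 3) / 5 = 1
Right endpoints: [4, 5, 6, 7, 8]
f values: [14, 17, 20, 23, 26]
Sum = dx * (sum of f values)
= 1 * 100
= 100 = 100.00

100.00


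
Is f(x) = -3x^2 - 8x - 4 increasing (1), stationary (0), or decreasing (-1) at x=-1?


Compute f'(x) to determine behavior:
f'(x) = -6x - 8
f'(-1) = -6 * (-1) - 8
= 6 - 8
= -2
Since f'(-1) < 0, the function is decreasing (-1)

-1


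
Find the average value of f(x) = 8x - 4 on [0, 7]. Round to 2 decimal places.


Average value = 1/(b-a) * integral from a to b of f(x) dx
First compute the integral of 8x - 4:
F(x) = 4x^2 - 4x
F(7) = 4 * 49 - 4 * 7 = 168
F(0) = 4 * 0 - 4 * 0 = 0
Integral = 168 - 0 = 168
Average = 168 / (7 - 0) = 168 / 7
= 24 = 24.00

24.00


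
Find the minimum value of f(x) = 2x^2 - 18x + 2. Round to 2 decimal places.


For a quadratic f(x) = ax^2 + bx + c with a > 0, the minimum is at the vertex.
Vertex x-coordinate: x = -b/(2a)
x = -(-18) / (2 * 2)
x = 18/4 = 9/2
Substitute back to find the minimum value:
f(9/2) = 2 * (9/2)^2 - 18 * (9/2) + 2
= 81/2 - 81 + 2
= -77/2 = -38.50

-38.50


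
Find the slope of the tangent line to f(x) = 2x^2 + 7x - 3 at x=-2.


The slope of the tangent line equals f'(x) at the point.
f(x) = 2x^2 + 7x - 3
f'(x) = 4x + 7
At x = -2:
f'(-2) = 4 * (-2) + 7
= -8 + 7
= -1

-1


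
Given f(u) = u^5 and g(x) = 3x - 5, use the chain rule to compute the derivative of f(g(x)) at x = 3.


Using the chain rule: (f(g(x)))' = f'(g(x)) * g'(x)
First, find g(3):
g(3) = 3 * 3 - 5 = 4
Next, f'(u) = 5u^4
And g'(x) = 3
So f'(g(3)) * g'(3)
= 5 * 4^4 * 3
= 5 * 256 * 3
= 3840

3840


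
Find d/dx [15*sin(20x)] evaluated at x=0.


Apply the chain rule to differentiate 15*sin(20x):
d/dx [15*sin(20x)]
= 15 * cos(20x) * d/dx(20x)
= 15 * 20 * cos(20x)
= 300 * cos(20x)
Evaluate at x = 0:
= 300 * cos(0)
= 300 * 1
= 300

300


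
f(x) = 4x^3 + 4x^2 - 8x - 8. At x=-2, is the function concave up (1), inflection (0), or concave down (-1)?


Concavity is determined by the sign of f''(x).
f(x) = 4x^3 + 4x^2 - 8x - 8
f'(x) = 12x^2 + 8x - 8
f''(x) = 24x + 8
f''(-2) = 24 * (-2) + 8
= -48 + 8
= -40
Since f''(-2) < 0, the function is concave down (-1)

-1


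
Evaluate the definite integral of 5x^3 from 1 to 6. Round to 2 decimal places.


Find the antiderivative of 5x^3:
F(x) = 5/4 * x^4
Apply the Fundamental Theorem of Calculus:
F(6) - F(1)
= 5/4 * 6^4 - 5/4 * 1^4
= 5/4 * (1296 - 1)
= 5/4 * 1295
= 6475/4 = 1618.75

1618.75


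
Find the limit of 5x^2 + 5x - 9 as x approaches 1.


Since polynomials are continuous, we use direct substitution.
lim(x->1) of 5x^2 + 5x - 9
= 5 * 1^2 + 5 * 1 - 9
= 5 + 5 - 9
= 1

1


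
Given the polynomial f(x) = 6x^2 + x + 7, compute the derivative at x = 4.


Differentiate term by term using power and sum rules:
f(x) = 6x^2 + x + 7
f'(x) = 12x + 1
Substitute x = 4:
f'(4) = 12 * 4 + 1
= 48 + 1
= 49

49


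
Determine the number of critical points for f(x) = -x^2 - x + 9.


Find where f'(x) = 0:
f'(x) = -2x - 1
Set f'(x) = 0:
-2x - 1 = 0
x = 1 / (-2) = -1/2
This is a linear equation in x, so there is exactly one solution.
Number of critical points: 1

1


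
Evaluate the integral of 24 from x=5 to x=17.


The integral of a constant k over [a, b] equals k * (b - a).
integral from 5 to 17 of 24 dx
= 24 * (17 - 5)
= 24 * 12
= 288

288


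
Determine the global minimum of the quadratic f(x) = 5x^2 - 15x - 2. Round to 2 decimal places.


For a quadratic f(x) = ax^2 + bx + c with a > 0, the minimum is at the vertex.
Vertex x-coordinate: x = -b/(2a)
x = -(-15) / (2 * 5)
x = 15/10 = 3/2
Substitute back to find the minimum value:
f(3/2) = 5 * (3/2)^2 - 15 * (3/2) - 2
= 45/4 - 45/2 - 2
= -53/4 = -13.25

-13.25


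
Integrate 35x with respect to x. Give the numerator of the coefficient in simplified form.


Apply the power rule for integration:
integral of ax^n dx = a/(n+1) * x^(n+1) + C
integral of 35x dx
= 35/2 * x^2 + C
The coefficient in lowest terms is 35/2, and its numerator is 35

35


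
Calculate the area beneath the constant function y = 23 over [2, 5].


The area under a constant function y = 23 is a rectangle.
Width = 5 - 2 = 3
Height = 23
Area = width * height
= 3 * 23
= 69

69


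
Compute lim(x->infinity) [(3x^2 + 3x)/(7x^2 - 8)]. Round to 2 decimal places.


For limits at infinity with equal-degree polynomials,
we compare leading coefficients.
Numerator leading term: 3x^2
Denominator leading term: 7x^2
Divide both by x^2:
lim = (3 + 3/x) / (7 - 8/x^2)
As x -> infinity, the 1/x and 1/x^2 terms vanish:
= 3/7 ≈ 0.43

0.43


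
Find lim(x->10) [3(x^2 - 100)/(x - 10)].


Direct substitution gives 0/0, so we factor the numerator.
Factor: 3(x^2 - 100) = 3 * (x - 10)(x + 10)
Cancel the common factor (x - 10):
3(x^2 - 100)/(x - 10) = 3 * (x + 10)
Now substitute x = 10:
= 3 * (10 + 10) = 60

60


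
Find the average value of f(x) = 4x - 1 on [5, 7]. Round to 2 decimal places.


Average value = 1/(b-a) * integral from a to b of f(x) dx
First compute the integral of 4x - 1:
F(x) = 2x^2 - x
F(7) = 2 * 49 - 1 * 7 = 91
F(5) = 2 * 25 - 1 * 5 = 45
Integral = 91 - 45 = 46
Average = 46 / (7 - 5) = 46 / 2
= 23 = 23.00

23.00


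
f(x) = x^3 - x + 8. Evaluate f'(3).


Differentiate f(x) = x^3 - x + 8 term by term:
f'(x) = 3x^2 - 1
Substitute x = 3:
f'(3) = 3 * 3^2 + 0 * 3 - 1
= 27 + 0 - 1
= 26

26


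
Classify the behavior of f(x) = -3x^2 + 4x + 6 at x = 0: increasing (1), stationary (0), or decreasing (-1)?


Compute f'(x) to determine behavior:
f'(x) = -6x + 4
f'(0) = -6 * 0 + 4
= 0 + 4
= 4
Since f'(0) > 0, the function is increasing (1)

1


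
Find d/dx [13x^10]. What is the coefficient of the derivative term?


We apply the power rule: d/dx [ax^n] = a*n * x^(n-1)
d/dx [13x^10]
= 13 * 10 * x^(10-1)
= 130x^9
The coefficient is 130

130


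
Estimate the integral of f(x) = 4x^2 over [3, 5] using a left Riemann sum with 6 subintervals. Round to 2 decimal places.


Left Riemann sum uses left endpoints of each subinterval.
Interval: [3, 5], n = 6
dx = (5 - 3) / 6 = 1/3
Left endpoints: [3, 10/3, 11/3, 4, 13/3, 14/3]
f values: [36, 400/9, 484/9, 64, 676/9, 784/9]
Sum = dx * (sum of f values)
= 1/3 * 3244/9
= 3244/27 ≈ 120.15

120.15


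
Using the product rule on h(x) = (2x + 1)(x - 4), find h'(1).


Let u(x) = 2x + 1 and v(x) = x - 4
u'(x) = 2
v'(x) = 1
Product rule: h'(x) = u'(x)*v(x) + u(x)*v'(x)
= 2 * (x - 4) + (2x + 1) * 1
At x = 1:
u(1) = 2 * 1 + 1 = 3
v(1) = 1 * 1 - 4 = -3
h'(1) = 2 * (-3) + 3 * 1
= -6 + 3
= -3

-3


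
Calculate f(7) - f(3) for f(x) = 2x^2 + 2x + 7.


Net change = f(b) - f(a)
f(x) = 2x^2 + 2x + 7
Compute f(7):
f(7) = 2 * 7^2 + 2 * 7 + 7
= 98 + 14 + 7
= 119
Compute f(3):
f(3) = 2 * 3^2 + 2 * 3 + 7
= 18 + 6 + 7
= 31
Net change = 119 - 31 = 88

88


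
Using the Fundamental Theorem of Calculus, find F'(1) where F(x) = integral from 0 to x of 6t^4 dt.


By the Fundamental Theorem of Calculus (Part 1):
If F(x) = integral from 0 to x of f(t) dt, then F'(x) = f(x)
Here f(t) = 6t^4
So F'(x) = 6x^4
Evaluate at x = 1:
F'(1) = 6 * 1^4
= 6 * 1
= 6

6


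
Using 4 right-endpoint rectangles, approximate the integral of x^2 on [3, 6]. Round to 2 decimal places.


Right Riemann sum uses right endpoints of each subinterval.
Interval: [3, 6], n = 4
dx = (6 - 3) / 4 = 3/4
Right endpoints: [15/4, 9/2, 21/4, 6]
f values: [225/16, 81/4, 441/16, 36]
Sum = dx * (sum of f values)
= 3/4 * 783/8
= 2349/32 ≈ 73.41

73.41


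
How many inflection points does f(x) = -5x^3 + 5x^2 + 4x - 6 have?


Inflection points occur where f''(x) = 0 and concavity changes.
f(x) = -5x^3 + 5x^2 + 4x - 6
f'(x) = -15x^2 + 10x + 4
f''(x) = -30x + 10
Set f''(x) = 0:
-30x + 10 = 0
x = -10 / (-30) = 1/3
Since f''(x) is linear (degree 1), it changes sign at this point.
Therefore there is exactly 1 inflection point.

1


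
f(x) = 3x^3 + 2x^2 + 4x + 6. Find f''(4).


First derivative:
f'(x) = 9x^2 + 4x + 4
Second derivative:
f''(x) = 18x + 4
Substitute x = 4:
f''(4) = 18 * 4 + 4
= 72 + 4
= 76

76


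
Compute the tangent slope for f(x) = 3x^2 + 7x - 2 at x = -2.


The slope of the tangent line equals f'(x) at the point.
f(x) = 3x^2 + 7x - 2
f'(x) = 6x + 7
At x = -2:
f'(-2) = 6 * (-2) + 7
= -12 + 7
= -5

-5


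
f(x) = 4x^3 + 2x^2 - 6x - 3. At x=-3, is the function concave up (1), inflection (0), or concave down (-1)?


Concavity is determined by the sign of f''(x).
f(x) = 4x^3 + 2x^2 - 6x - 3
f'(x) = 12x^2 + 4x - 6
f''(x) = 24x + 4
f''(-3) = 24 * (-3) + 4
= -72 + 4
= -68
Since f''(-3) < 0, the function is concave down (-1)

-1


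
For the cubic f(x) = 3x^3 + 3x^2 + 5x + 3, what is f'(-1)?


Differentiate f(x) = 3x^3 + 3x^2 + 5x + 3 term by term:
f'(x) = 9x^2 + 6x + 5
Substitute x = -1:
f'(-1) = 9 * (-1)^2 + 6 * (-1) + 5
= 9 - 6 + 5
= 8

8


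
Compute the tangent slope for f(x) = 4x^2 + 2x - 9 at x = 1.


The slope of the tangent line equals f'(x) at the point.
f(x) = 4x^2 + 2x - 9
f'(x) = 8x + 2
At x = 1:
f'(1) = 8 * 1 + 2
= 8 + 2
= 10

10


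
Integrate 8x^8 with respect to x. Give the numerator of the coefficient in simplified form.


Apply the power rule for integration:
integral of ax^n dx = a/(n+1) * x^(n+1) + C
integral of 8x^8 dx
= 8/9 * x^9 + C
The coefficient in lowest terms is 8/9, and its numerator is 8

8


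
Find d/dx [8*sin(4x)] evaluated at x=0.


Apply the chain rule to differentiate 8*sin(4x):
d/dx [8*sin(4x)]
= 8 * cos(4x) * d/dx(4x)
= 8 * 4 * cos(4x)
= 32 * cos(4x)
Evaluate at x = 0:
= 32 * cos(0)
= 32 * 1
= 32

32


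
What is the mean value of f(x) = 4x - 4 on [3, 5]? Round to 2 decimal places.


Average value = 1/(b-a) * integral from a to b of f(x) dx
First compute the integral of 4x - 4:
F(x) = 2x^2 - 4x
F(5) = 2 * 25 - 4 * 5 = 30
F(3) = 2 * 9 - 4 * 3 = 6
Integral = 30 - 6 = 24
Average = 24 / (5 - 3) = 24 / 2
= 12 = 12.00

12.00


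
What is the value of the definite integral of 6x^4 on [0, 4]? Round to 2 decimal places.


Find the antiderivative of 6x^4:
F(x) = 6/5 * x^5
Apply the Fundamental Theorem of Calculus:
F(4) - F(0)
= 6/5 * 4^5 - 6/5 * 0^5
= 6/5 * (1024 - 0)
= 6/5 * 1024
= 6144/5 = 1228.80

1228.80


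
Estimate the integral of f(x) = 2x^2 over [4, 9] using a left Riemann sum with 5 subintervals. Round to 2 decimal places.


Left Riemann sum uses left endpoints of each subinterval.
Interval: [4, 9], n = 5
dx = (9 - 4) / 5 = 1
Left endpoints: [4, 5, 6, 7, 8]
f values: [32, 50, 72, 98, 128]
Sum = dx * (sum of f values)
= 1 * 380
= 380 = 380.00

380.00


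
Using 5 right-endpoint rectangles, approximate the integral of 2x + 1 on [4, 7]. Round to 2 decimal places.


Right Riemann sum uses right endpoints of each subinterval.
Interval: [4, 7], n = 5
dx = (7 - 4) / 5 = 3/5
Right endpoints: [23/5, 26/5, 29/5, 32/5, 7]
f values: [51/5, 57/5, 63/5, 69/5, 15]
Sum = dx * (sum of f values)
= 3/5 * 63
= 189/5 = 37.80

37.80


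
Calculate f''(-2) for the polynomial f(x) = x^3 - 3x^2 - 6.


First derivative:
f'(x) = 3x^2 - 6x
Second derivative:
f''(x) = 6x - 6
Substitute x = -2:
f''(-2) = 6 * (-2) - 6
= -12 - 6
= -18

-18


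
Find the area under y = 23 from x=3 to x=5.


The area under a constant function y = 23 is a rectangle.
Width = 5 - 3 = 2
Height = 23
Area = width * height
= 2 * 23
= 46

46


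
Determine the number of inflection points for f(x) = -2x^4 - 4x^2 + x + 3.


Inflection points occur where f''(x) = 0 and concavity changes.
f(x) = -2x^4 - 4x^2 + x + 3
f'(x) = -8x^3 - 8x + 1
f''(x) = -24x^2 - 8
This is a quadratic in x. Use the discriminant to count real roots.
Discriminant = (0)^2 - 4 * (-24) * (-8)
= 0 - 768
= -768
Since discriminant < 0, f''(x) = 0 has no real solutions.
Number of inflection points: 0

0


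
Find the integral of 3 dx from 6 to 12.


The integral of a constant k over [a, b] equals k * (b - a).
integral from 6 to 12 of 3 dx
= 3 * (12 - 6)
= 3 * 6
= 18

18


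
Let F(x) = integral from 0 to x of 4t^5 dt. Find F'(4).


By the Fundamental Theorem of Calculus (Part 1):
If F(x) = integral from 0 to x of f(t) dt, then F'(x) = f(x)
Here f(t) = 4t^5
So F'(x) = 4x^5
Evaluate at x = 4:
F'(4) = 4 * 4^5
= 4 * 1024
= 4096

4096


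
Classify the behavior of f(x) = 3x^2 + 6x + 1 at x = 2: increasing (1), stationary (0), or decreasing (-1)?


Compute f'(x) to determine behavior:
f'(x) = 6x + 6
f'(2) = 6 * 2 + 6
= 12 + 6
= 18
Since f'(2) > 0, the function is increasing (1)

1


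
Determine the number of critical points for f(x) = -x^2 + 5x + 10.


Find where f'(x) = 0:
f'(x) = -2x + 5
Set f'(x) = 0:
-2x + 5 = 0
x = -5 / (-2) = 5/2
This is a linear equation in x, so there is exactly one solution.
Number of critical points: 1

1


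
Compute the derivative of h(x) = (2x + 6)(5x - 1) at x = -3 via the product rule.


Let u(x) = 2x + 6 and v(x) = 5x - 1
u'(x) = 2
v'(x) = 5
Product rule: h'(x) = u'(x)*v(x) + u(x)*v'(x)
= 2 * (5x - 1) + (2x + 6) * 5
At x = -3:
u(-3) = 2 * (-3) + 6 = 0
v(-3) = 5 * (-3) - 1 = -16
h'(-3) = 2 * (-16) + 0 * 5
= -32 + 0
= -32

-32


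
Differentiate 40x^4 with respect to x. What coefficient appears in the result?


We apply the power rule: d/dx [ax^n] = a*n * x^(n-1)
d/dx [40x^4]
= 40 * 4 * x^(4-1)
= 160x^3
The coefficient is 160

160


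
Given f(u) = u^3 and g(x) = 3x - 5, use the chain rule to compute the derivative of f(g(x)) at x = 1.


Using the chain rule: (f(g(x)))' = f'(g(x)) * g'(x)
First, find g(1):
g(1) = 3 * 1 - 5 = -2
Next, f'(u) = 3u^2
And g'(x) = 3
So f'(g(1)) * g'(1)
= 3 * (-2)^2 * 3
= 3 * 4 * 3
= 36

36


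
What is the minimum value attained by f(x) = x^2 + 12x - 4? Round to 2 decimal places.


For a quadratic f(x) = ax^2 + bx + c with a > 0, the minimum is at the vertex.
Vertex x-coordinate: x = -b/(2a)
x = -(12) / (2 * 1)
x = -12/2 = -6
Substitute back to find the minimum value:
f(-6) = 1 * (-6)^2 + 12 * (-6) - 4
= 36 - 72 - 4
= -40 = -40.00

-40.00


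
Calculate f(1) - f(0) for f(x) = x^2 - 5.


Net change = f(b) - f(a)
f(x) = x^2 - 5
Compute f(1):
f(1) = 1 * 1^2 + 0 * 1 - 5
= 1 + 0 - 5
= -4
Compute f(0):
f(0) = 1 * 0^2 + 0 * 0 - 5
= 0 + 0 - 5
= -5
Net change = -4 - (-5) = 1

1


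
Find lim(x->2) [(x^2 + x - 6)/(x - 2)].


Direct substitution gives 0/0, so we factor the numerator.
Factor: (x^2 + x - 6) = (x - 2)(x + 3)
Cancel the common factor (x - 2):
(x^2 + x - 6)/(x - 2) = (x + 3)
Now substitute x = 2:
= (2) - (-3) = 5

5


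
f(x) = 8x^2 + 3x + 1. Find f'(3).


Differentiate term by term using power and sum rules:
f(x) = 8x^2 + 3x + 1
f'(x) = 16x + 3
Substitute x = 3:
f'(3) = 16 * 3 + 3
= 48 + 3
= 51

51


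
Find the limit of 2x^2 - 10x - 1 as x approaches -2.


Since polynomials are continuous, we use direct substitution.
lim(x->-2) of 2x^2 - 10x - 1
= 2 * (-2)^2 - 10 * (-2) - 1
= 8 + 20 - 1
= 27

27


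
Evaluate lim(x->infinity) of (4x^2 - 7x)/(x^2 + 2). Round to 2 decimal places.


For limits at infinity with equal-degree polynomials,
we compare leading coefficients.
Numerator leading term: 4x^2
Denominator leading term: x^2
Divide both by x^2:
lim = (4 - 7/x) / (1 + 2/x^2)
As x -> infinity, the 1/x and 1/x^2 terms vanish:
= 4/1 = 4 = 4.00

4.00


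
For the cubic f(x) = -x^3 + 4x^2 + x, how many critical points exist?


Find where f'(x) = 0:
f(x) = -x^3 + 4x^2 + x
f'(x) = -3x^2 + 8x + 1
This is a quadratic in x. Use the discriminant to count real roots.
Discriminant = (8)^2 - 4 * (-3) * 1
= 64 - (-12)
= 76
Since discriminant > 0, f'(x) = 0 has 2 real solutions.
Number of critical points: 2

2


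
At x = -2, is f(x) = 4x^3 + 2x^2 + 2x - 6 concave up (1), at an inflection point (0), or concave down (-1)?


Concavity is determined by the sign of f''(x).
f(x) = 4x^3 + 2x^2 + 2x - 6
f'(x) = 12x^2 + 4x + 2
f''(x) = 24x + 4
f''(-2) = 24 * (-2) + 4
= -48 + 4
= -44
Since f''(-2) < 0, the function is concave down (-1)

-1


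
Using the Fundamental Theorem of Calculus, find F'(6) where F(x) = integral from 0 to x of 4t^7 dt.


By the Fundamental Theorem of Calculus (Part 1):
If F(x) = integral from 0 to x of f(t) dt, then F'(x) = f(x)
Here f(t) = 4t^7
So F'(x) = 4x^7
Evaluate at x = 6:
F'(6) = 4 * 6^7
= 4 * 279936
= 1119744

1119744


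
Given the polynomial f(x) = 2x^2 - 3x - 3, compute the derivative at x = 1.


Differentiate term by term using power and sum rules:
f(x) = 2x^2 - 3x - 3
f'(x) = 4x - 3
Substitute x = 1:
f'(1) = 4 * 1 - 3
= 4 - 3
= 1

1


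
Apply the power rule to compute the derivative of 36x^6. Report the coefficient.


We apply the power rule: d/dx [ax^n] = a*n * x^(n-1)
d/dx [36x^6]
= 36 * 6 * x^(6-1)
= 216x^5
The coefficient is 216

216


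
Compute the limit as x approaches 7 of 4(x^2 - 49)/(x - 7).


Direct substitution gives 0/0, so we factor the numerator.
Factor: 4(x^2 - 49) = 4 * (x - 7)(x + 7)
Cancel the common factor (x - 7):
4(x^2 - 49)/(x - 7) = 4 * (x + 7)
Now substitute x = 7:
= 4 * (7 + 7) = 56

56


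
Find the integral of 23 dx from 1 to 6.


The integral of a constant k over [a, b] equals k * (b - a).
integral from 1 to 6 of 23 dx
= 23 * (6 - 1)
= 23 * 5
= 115

115


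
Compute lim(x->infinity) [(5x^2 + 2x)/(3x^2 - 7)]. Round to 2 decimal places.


For limits at infinity with equal-degree polynomials,
we compare leading coefficients.
Numerator leading term: 5x^2
Denominator leading term: 3x^2
Divide both by x^2:
lim = (5 + 2/x) / (3 - 7/x^2)
As x -> infinity, the 1/x and 1/x^2 terms vanish:
= 5/3 ≈ 1.67

1.67


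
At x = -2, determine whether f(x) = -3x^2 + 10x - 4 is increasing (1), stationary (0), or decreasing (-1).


Compute f'(x) to determine behavior:
f'(x) = -6x + 10
f'(-2) = -6 * (-2) + 10
= 12 + 10
= 22
Since f'(-2) > 0, the function is increasing (1)

1


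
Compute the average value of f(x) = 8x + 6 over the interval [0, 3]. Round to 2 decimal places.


Average value = 1/(b-a) * integral from a to b of f(x) dx
First compute the integral of 8x + 6:
F(x) = 4x^2 + 6x
F(3) = 4 * 9 + 6 * 3 = 54
F(0) = 4 * 0 + 6 * 0 = 0
Integral = 54 - 0 = 54
Average = 54 / (3 - 0) = 54 / 3
= 18 = 18.00

18.00


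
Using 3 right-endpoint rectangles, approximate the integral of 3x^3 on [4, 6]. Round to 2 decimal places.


Right Riemann sum uses right endpoints of each subinterval.
Interval: [4, 6], n = 3
dx = (6 - 4) / 3 = 2/3
Right endpoints: [14/3, 16/3, 6]
f values: [2744/9, 4096/9, 648]
Sum = dx * (sum of f values)
= 2/3 * 1408
= 2816/3 ≈ 938.67

938.67


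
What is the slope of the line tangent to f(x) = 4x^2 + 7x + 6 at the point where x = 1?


The slope of the tangent line equals f'(x) at the point.
f(x) = 4x^2 + 7x + 6
f'(x) = 8x + 7
At x = 1:
f'(1) = 8 * 1 + 7
= 8 + 7
= 15

15


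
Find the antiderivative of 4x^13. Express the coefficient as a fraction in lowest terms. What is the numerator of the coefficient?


Apply the power rule for integration:
integral of ax^n dx = a/(n+1) * x^(n+1) + C
integral of 4x^13 dx
= 4/14 * x^14 + C
= 2/7 * x^14 + C
The coefficient in lowest terms is 2/7, and its numerator is 2

2


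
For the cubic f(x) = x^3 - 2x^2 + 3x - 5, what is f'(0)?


Differentiate f(x) = x^3 - 2x^2 + 3x - 5 term by term:
f'(x) = 3x^2 - 4x + 3
Substitute x = 0:
f'(0) = 3 * 0^2 - 4 * 0 + 3
= 0 + 0 + 3
= 3

3


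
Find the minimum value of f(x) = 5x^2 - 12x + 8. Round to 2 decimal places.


For a quadratic f(x) = ax^2 + bx + c with a > 0, the minimum is at the vertex.
Vertex x-coordinate: x = -b/(2a)
x = -(-12) / (2 * 5)
x = 12/10 = 6/5
Substitute back to find the minimum value:
f(6/5) = 5 * (6/5)^2 - 12 * (6/5) + 8
= 36/5 - 72/5 + 8
= 4/5 = 0.80

0.80


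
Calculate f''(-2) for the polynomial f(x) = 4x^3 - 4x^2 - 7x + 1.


First derivative:
f'(x) = 12x^2 - 8x - 7
Second derivative:
f''(x) = 24x - 8
Substitute x = -2:
f''(-2) = 24 * (-2) - 8
= -48 - 8
= -56

-56


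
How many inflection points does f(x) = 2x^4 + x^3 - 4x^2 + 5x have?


Inflection points occur where f''(x) = 0 and concavity changes.
f(x) = 2x^4 + x^3 - 4x^2 + 5x
f'(x) = 8x^3 + 3x^2 - 8x + 5
f''(x) = 24x^2 + 6x - 8
This is a quadratic in x. Use the discriminant to count real roots.
Discriminant = (6)^2 - 4 * 24 * (-8)
= 36 - (-768)
= 804
Since discriminant > 0, f''(x) = 0 has 2 distinct real solutions.
A quadratic with two distinct real roots changes sign at each root, so concavity changes at both.
Number of inflection points: 2

2


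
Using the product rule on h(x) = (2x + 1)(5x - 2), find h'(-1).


Let u(x) = 2x + 1 and v(x) = 5x - 2
u'(x) = 2
v'(x) = 5
Product rule: h'(x) = u'(x)*v(x) + u(x)*v'(x)
= 2 * (5x - 2) + (2x + 1) * 5
At x = -1:
u(-1) = 2 * (-1) + 1 = -1
v(-1) = 5 * (-1) - 2 = -7
h'(-1) = 2 * (-7) + (-1) * 5
= -14 - 5
= -19

-19


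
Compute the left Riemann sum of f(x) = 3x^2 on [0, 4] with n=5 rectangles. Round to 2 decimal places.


Left Riemann sum uses left endpoints of each subinterval.
Interval: [0, 4], n = 5
dx = (4 - 0) / 5 = 4/5
Left endpoints: [0, 4/5, 8/5, 12/5, 16/5]
f values: [0, 48/25, 192/25, 432/25, 768/25]
Sum = dx * (sum of f values)
= 4/5 * 288/5
= 1152/25 = 46.08

46.08


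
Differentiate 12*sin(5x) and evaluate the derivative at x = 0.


Apply the chain rule to differentiate 12*sin(5x):
d/dx [12*sin(5x)]
= 12 * cos(5x) * d/dx(5x)
= 12 * 5 * cos(5x)
= 60 * cos(5x)
Evaluate at x = 0:
= 60 * cos(0)
= 60 * 1
= 60

60


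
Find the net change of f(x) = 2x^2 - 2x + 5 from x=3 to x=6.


Net change = f(b) - f(a)
f(x) = 2x^2 - 2x + 5
Compute f(6):
f(6) = 2 * 6^2 - 2 * 6 + 5
= 72 - 12 + 5
= 65
Compute f(3):
f(3) = 2 * 3^2 - 2 * 3 + 5
= 18 - 6 + 5
= 17
Net change = 65 - 17 = 48

48


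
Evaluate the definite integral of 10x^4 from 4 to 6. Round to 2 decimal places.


Find the antiderivative of 10x^4:
F(x) = 10/5 * x^5
Apply the Fundamental Theorem of Calculus:
F(6) - F(4)
= 10/5 * 6^5 - 10/5 * 4^5
= 10/5 * (7776 - 1024)
= 10/5 * 6752
= 13504 = 13504.00

13504.00


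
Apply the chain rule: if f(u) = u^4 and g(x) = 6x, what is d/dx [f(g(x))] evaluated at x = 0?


Using the chain rule: (f(g(x)))' = f'(g(x)) * g'(x)
First, find g(0):
g(0) = 6 * 0 + 0 = 0
Next, f'(u) = 4u^3
And g'(x) = 6
So f'(g(0)) * g'(0)
= 4 * 0^3 * 6
= 4 * 0 * 6
= 0

0


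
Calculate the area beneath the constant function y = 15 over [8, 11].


The area under a constant function y = 15 is a rectangle.
Width = 11 - 8 = 3
Height = 15
Area = width * height
= 3 * 15
= 45

45


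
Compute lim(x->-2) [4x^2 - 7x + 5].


Since polynomials are continuous, we use direct substitution.
lim(x->-2) of 4x^2 - 7x + 5
= 4 * (-2)^2 - 7 * (-2) + 5
= 16 + 14 + 5
= 35

35


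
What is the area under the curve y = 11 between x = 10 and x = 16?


The area under a constant function y = 11 is a rectangle.
Width = 16 - 10 = 6
Height = 11
Area = width * height
= 6 * 11
= 66

66


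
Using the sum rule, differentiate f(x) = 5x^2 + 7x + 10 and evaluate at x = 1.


Differentiate term by term using power and sum rules:
f(x) = 5x^2 + 7x + 10
f'(x) = 10x + 7
Substitute x = 1:
f'(1) = 10 * 1 + 7
= 10 + 7
= 17

17


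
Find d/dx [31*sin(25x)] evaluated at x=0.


Apply the chain rule to differentiate 31*sin(25x):
d/dx [31*sin(25x)]
= 31 * cos(25x) * d/dx(25x)
= 31 * 25 * cos(25x)
= 775 * cos(25x)
Evaluate at x = 0:
= 775 * cos(0)
= 775 * 1
= 775

775


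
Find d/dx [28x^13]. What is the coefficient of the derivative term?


We apply the power rule: d/dx [ax^n] = a*n * x^(n-1)
d/dx [28x^13]
= 28 * 13 * x^(13-1)
= 364x^12
The coefficient is 364

364


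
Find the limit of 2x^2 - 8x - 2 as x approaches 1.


Since polynomials are continuous, we use direct substitution.
lim(x->1) of 2x^2 - 8x - 2
= 2 * 1^2 - 8 * 1 - 2
= 2 - 8 - 2
= -8

-8


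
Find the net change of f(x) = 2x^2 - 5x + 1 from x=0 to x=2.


Net change = f(b) - f(a)
f(x) = 2x^2 - 5x + 1
Compute f(2):
f(2) = 2 * 2^2 - 5 * 2 + 1
= 8 - 10 + 1
= -1
Compute f(0):
f(0) = 2 * 0^2 - 5 * 0 + 1
= 0 + 0 + 1
= 1
Net change = -1 - 1 = -2

-2


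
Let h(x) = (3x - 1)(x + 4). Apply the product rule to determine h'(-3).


Let u(x) = 3x - 1 and v(x) = x + 4
u'(x) = 3
v'(x) = 1
Product rule: h'(x) = u'(x)*v(x) + u(x)*v'(x)
= 3 * (x + 4) + (3x - 1) * 1
At x = -3:
u(-3) = 3 * (-3) - 1 = -10
v(-3) = 1 * (-3) + 4 = 1
h'(-3) = 3 * 1 + (-10) * 1
= 3 - 10
= -7

-7


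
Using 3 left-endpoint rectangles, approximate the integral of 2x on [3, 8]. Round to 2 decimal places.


Left Riemann sum uses left endpoints of each subinterval.
Interval: [3, 8], n = 3
dx = (8 - 3) / 3 = 5/3
Left endpoints: [3, 14/3, 19/3]
f values: [6, 28/3, 38/3]
Sum = dx * (sum of f values)
= 5/3 * 28
= 140/3 ≈ 46.67

46.67


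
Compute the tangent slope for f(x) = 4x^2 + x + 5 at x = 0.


The slope of the tangent line equals f'(x) at the point.
f(x) = 4x^2 + x + 5
f'(x) = 8x + 1
At x = 0:
f'(0) = 8 * 0 + 1
= 0 + 1
= 1

1


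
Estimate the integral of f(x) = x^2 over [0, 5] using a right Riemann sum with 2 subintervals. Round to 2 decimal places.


Right Riemann sum uses right endpoints of each subinterval.
Interval: [0, 5], n = 2
dx = (5 - 0) / 2 = 5/2
Right endpoints: [5/2, 5]
f values: [25/4, 25]
Sum = dx * (sum of f values)
= 5/2 * 125/4
= 625/8 ≈ 78.13

78.13


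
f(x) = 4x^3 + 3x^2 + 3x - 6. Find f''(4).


First derivative:
f'(x) = 12x^2 + 6x + 3
Second derivative:
f''(x) = 24x + 6
Substitute x = 4:
f''(4) = 24 * 4 + 6
= 96 + 6
= 102

102


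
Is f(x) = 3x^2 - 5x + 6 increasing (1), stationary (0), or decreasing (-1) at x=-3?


Compute f'(x) to determine behavior:
f'(x) = 6x - 5
f'(-3) = 6 * (-3) - 5
= -18 - 5
= -23
Since f'(-3) < 0, the function is decreasing (-1)

-1


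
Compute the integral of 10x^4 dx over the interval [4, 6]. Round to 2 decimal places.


Find the antiderivative of 10x^4:
F(x) = 10/5 * x^5
Apply the Fundamental Theorem of Calculus:
F(6) - F(4)
= 10/5 * 6^5 - 10/5 * 4^5
= 10/5 * (7776 - 1024)
= 10/5 * 6752
= 13504 = 13504.00

13504.00


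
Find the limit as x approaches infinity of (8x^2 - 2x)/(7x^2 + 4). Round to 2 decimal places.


For limits at infinity with equal-degree polynomials,
we compare leading coefficients.
Numerator leading term: 8x^2
Denominator leading term: 7x^2
Divide both by x^2:
lim = (8 - 2/x) / (7 + 4/x^2)
As x -> infinity, the 1/x and 1/x^2 terms vanish:
= 8/7 ≈ 1.14

1.14


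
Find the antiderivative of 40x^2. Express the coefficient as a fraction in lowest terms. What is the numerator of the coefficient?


Apply the power rule for integration:
integral of ax^n dx = a/(n+1) * x^(n+1) + C
integral of 40x^2 dx
= 40/3 * x^3 + C
The coefficient in lowest terms is 40/3, and its numerator is 40

40


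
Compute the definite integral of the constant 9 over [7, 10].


The integral of a constant k over [a, b] equals k * (b - a).
integral from 7 to 10 of 9 dx
= 9 * (10 - 7)
= 9 * 3
= 27

27


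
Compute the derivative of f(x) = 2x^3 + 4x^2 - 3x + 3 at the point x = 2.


Differentiate f(x) = 2x^3 + 4x^2 - 3x + 3 term by term:
f'(x) = 6x^2 + 8x - 3
Substitute x = 2:
f'(2) = 6 * 2^2 + 8 * 2 - 3
= 24 + 16 - 3
= 37

37


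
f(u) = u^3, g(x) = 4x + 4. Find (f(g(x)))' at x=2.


Using the chain rule: (f(g(x)))' = f'(g(x)) * g'(x)
First, find g(2):
g(2) = 4 * 2 + 4 = 12
Next, f'(u) = 3u^2
And g'(x) = 4
So f'(g(2)) * g'(2)
= 3 * 12^2 * 4
= 3 * 144 * 4
= 1728

1728


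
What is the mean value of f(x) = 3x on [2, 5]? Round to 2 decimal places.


Average value = 1/(b-a) * integral from a to b of f(x) dx
First compute the integral of 3x:
F(x) = (3/2)x^2
F(5) = 3/2 * 25 + 0 * 5 = 75/2
F(2) = 3/2 * 4 + 0 * 2 = 6
Integral = 75/2 - 6 = 63/2
Average = (63/2) / (5 - 2) = (63/2) / 3
= 21/2 = 10.50

10.50


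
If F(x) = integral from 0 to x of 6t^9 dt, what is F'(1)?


By the Fundamental Theorem of Calculus (Part 1):
If F(x) = integral from 0 to x of f(t) dt, then F'(x) = f(x)
Here f(t) = 6t^9
So F'(x) = 6x^9
Evaluate at x = 1:
F'(1) = 6 * 1^9
= 6 * 1
= 6

6


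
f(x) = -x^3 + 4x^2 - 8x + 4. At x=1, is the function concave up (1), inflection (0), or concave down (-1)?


Concavity is determined by the sign of f''(x).
f(x) = -x^3 + 4x^2 - 8x + 4
f'(x) = -3x^2 + 8x - 8
f''(x) = -6x + 8
f''(1) = -6 * 1 + 8
= -6 + 8
= 2
Since f''(1) > 0, the function is concave up (1)

1


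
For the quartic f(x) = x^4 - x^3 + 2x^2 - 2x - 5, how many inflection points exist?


Inflection points occur where f''(x) = 0 and concavity changes.
f(x) = x^4 - x^3 + 2x^2 - 2x - 5
f'(x) = 4x^3 - 3x^2 + 4x - 2
f''(x) = 12x^2 - 6x + 4
This is a quadratic in x. Use the discriminant to count real roots.
Discriminant = (-6)^2 - 4 * 12 * 4
= 36 - 192
= -156
Since discriminant < 0, f''(x) = 0 has no real solutions.
Number of inflection points: 0

0


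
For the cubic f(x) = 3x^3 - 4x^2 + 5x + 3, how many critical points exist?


Find where f'(x) = 0:
f(x) = 3x^3 - 4x^2 + 5x + 3
f'(x) = 9x^2 - 8x + 5
This is a quadratic in x. Use the discriminant to count real roots.
Discriminant = (-8)^2 - 4 * 9 * 5
= 64 - 180
= -116
Since discriminant < 0, f'(x) = 0 has no real solutions.
Number of critical points: 0

0


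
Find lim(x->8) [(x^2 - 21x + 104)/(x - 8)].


Direct substitution gives 0/0, so we factor the numerator.
Factor: (x^2 - 21x + 104) = (x - 8)(x - 13)
Cancel the common factor (x - 8):
(x^2 - 21x + 104)/(x - 8) = (x - 13)
Now substitute x = 8:
= (8) - (13) = -5

-5


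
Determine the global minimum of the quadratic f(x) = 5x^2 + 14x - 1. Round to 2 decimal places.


For a quadratic f(x) = ax^2 + bx + c with a > 0, the minimum is at the vertex.
Vertex x-coordinate: x = -b/(2a)
x = -(14) / (2 * 5)
x = -14/10 = -7/5
Substitute back to find the minimum value:
f(-7/5) = 5 * (-7/5)^2 + 14 * (-7/5) - 1
= 49/5 - 98/5 - 1
= -54/5 = -10.80

-10.80


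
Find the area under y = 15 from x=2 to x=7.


The area under a constant function y = 15 is a rectangle.
Width = 7 - 2 = 5
Height = 15
Area = width * height
= 5 * 15
= 75

75


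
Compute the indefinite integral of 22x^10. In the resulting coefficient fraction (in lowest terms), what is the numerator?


Apply the power rule for integration:
integral of ax^n dx = a/(n+1) * x^(n+1) + C
integral of 22x^10 dx
= 22/11 * x^11 + C
= 2 * x^11 + C
The coefficient in lowest terms is 2 = 2/1, so its numerator is 2

2


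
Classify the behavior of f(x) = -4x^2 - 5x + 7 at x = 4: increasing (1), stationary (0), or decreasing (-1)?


Compute f'(x) to determine behavior:
f'(x) = -8x - 5
f'(4) = -8 * 4 - 5
= -32 - 5
= -37
Since f'(4) < 0, the function is decreasing (-1)

-1


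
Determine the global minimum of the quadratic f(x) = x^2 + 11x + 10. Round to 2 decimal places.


For a quadratic f(x) = ax^2 + bx + c with a > 0, the minimum is at the vertex.
Vertex x-coordinate: x = -b/(2a)
x = -(11) / (2 * 1)
x = -11/2
Substitute back to find the minimum value:
f(-11/2) = 1 * (-11/2)^2 + 11 * (-11/2) + 10
= 121/4 - 121/2 + 10
= -81/4 = -20.25

-20.25


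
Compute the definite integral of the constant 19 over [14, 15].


The integral of a constant k over [a, b] equals k * (b - a).
integral from 14 to 15 of 19 dx
= 19 * (15 - 14)
= 19 * 1
= 19

19


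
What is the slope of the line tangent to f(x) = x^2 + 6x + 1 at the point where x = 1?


The slope of the tangent line equals f'(x) at the point.
f(x) = x^2 + 6x + 1
f'(x) = 2x + 6
At x = 1:
f'(1) = 2 * 1 + 6
= 2 + 6
= 8

8


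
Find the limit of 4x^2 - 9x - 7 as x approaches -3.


Since polynomials are continuous, we use direct substitution.
lim(x->-3) of 4x^2 - 9x - 7
= 4 * (-3)^2 - 9 * (-3) - 7
= 36 + 27 - 7
= 56

56


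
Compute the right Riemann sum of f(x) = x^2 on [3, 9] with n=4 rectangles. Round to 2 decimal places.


Right Riemann sum uses right endpoints of each subinterval.
Interval: [3, 9], n = 4
dx = (9 - 3) / 4 = 3/2
Right endpoints: [9/2, 6, 15/2, 9]
f values: [81/4, 36, 225/4, 81]
Sum = dx * (sum of f values)
= 3/2 * 387/2
= 1161/4 = 290.25

290.25


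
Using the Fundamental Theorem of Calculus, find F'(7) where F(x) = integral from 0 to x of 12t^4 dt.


By the Fundamental Theorem of Calculus (Part 1):
If F(x) = integral from 0 to x of f(t) dt, then F'(x) = f(x)
Here f(t) = 12t^4
So F'(x) = 12x^4
Evaluate at x = 7:
F'(7) = 12 * 7^4
= 12 * 2401
= 28812

28812


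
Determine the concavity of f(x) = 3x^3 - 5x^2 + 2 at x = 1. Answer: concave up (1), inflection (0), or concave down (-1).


Concavity is determined by the sign of f''(x).
f(x) = 3x^3 - 5x^2 + 2
f'(x) = 9x^2 - 10x
f''(x) = 18x - 10
f''(1) = 18 * 1 - 10
= 18 - 10
= 8
Since f''(1) > 0, the function is concave up (1)

1


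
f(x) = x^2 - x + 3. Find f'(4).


Differentiate term by term using power and sum rules:
f(x) = x^2 - x + 3
f'(x) = 2x - 1
Substitute x = 4:
f'(4) = 2 * 4 - 1
= 8 - 1
= 7

7


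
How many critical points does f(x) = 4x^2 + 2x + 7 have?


Find where f'(x) = 0:
f'(x) = 8x + 2
Set f'(x) = 0:
8x + 2 = 0
x = -2 / 8 = -1/4
This is a linear equation in x, so there is exactly one solution.
Number of critical points: 1

1


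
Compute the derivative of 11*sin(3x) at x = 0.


Apply the chain rule to differentiate 11*sin(3x):
d/dx [11*sin(3x)]
= 11 * cos(3x) * d/dx(3x)
= 11 * 3 * cos(3x)
= 33 * cos(3x)
Evaluate at x = 0:
= 33 * cos(0)
= 33 * 1
= 33

33


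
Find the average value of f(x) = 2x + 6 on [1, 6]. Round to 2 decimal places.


Average value = 1/(b-a) * integral from a to b of f(x) dx
First compute the integral of 2x + 6:
F(x) = x^2 + 6x
F(6) = 1 * 36 + 6 * 6 = 72
F(1) = 1 * 1 + 6 * 1 = 7
Integral = 72 - 7 = 65
Average = 65 / (6 - 1) = 65 / 5
= 13 = 13.00

13.00


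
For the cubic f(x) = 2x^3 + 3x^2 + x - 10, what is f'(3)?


Differentiate f(x) = 2x^3 + 3x^2 + x - 10 term by term:
f'(x) = 6x^2 + 6x + 1
Substitute x = 3:
f'(3) = 6 * 3^2 + 6 * 3 + 1
= 54 + 18 + 1
= 73

73


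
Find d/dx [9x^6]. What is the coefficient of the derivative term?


We apply the power rule: d/dx [ax^n] = a*n * x^(n-1)
d/dx [9x^6]
= 9 * 6 * x^(6-1)
= 54x^5
The coefficient is 54

54


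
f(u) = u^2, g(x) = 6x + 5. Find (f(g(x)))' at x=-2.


Using the chain rule: (f(g(x)))' = f'(g(x)) * g'(x)
First, find g(-2):
g(-2) = 6 * (-2) + 5 = -7
Next, f'(u) = 2u
And g'(x) = 6
So f'(g(-2)) * g'(-2)
= 2 * (-7) * 6
= -84

-84
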